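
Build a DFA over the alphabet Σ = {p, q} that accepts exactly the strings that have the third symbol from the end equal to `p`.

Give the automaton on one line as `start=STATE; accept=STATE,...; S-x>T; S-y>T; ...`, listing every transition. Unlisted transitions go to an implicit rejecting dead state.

Because acceptance depends on a position counted from the end, the machine has to buffer the most recent 3 symbols. Make each state the string of the last up-to-3 symbols read; on input `x` shift the window left and append `x`. Accept when the buffered window has length 3 and begins with `p`.
15 states suffice.
          p    q  
>  S0     S1   S2 
   S1     S3   S4 
   S2     S5   S6 
   S3     S7   S8 
   S4     S9  S10 
   S5    S11  S12 
   S6    S13  S14 
 * S7     S7   S8 
 * S8     S9  S10 
 * S9    S11  S12 
 * S10   S13  S14 
   S11    S7   S8 
   S12    S9  S10 
   S13   S11  S12 
   S14   S13  S14 
(> = start, * = accepting)

start=S0; accept=S7,S8,S9,S10; S0-p>S1; S0-q>S2; S1-p>S3; S1-q>S4; S2-p>S5; S2-q>S6; S3-p>S7; S3-q>S8; S4-p>S9; S4-q>S10; S5-p>S11; S5-q>S12; S6-p>S13; S6-q>S14; S7-p>S7; S7-q>S8; S8-p>S9; S8-q>S10; S9-p>S11; S9-q>S12; S10-p>S13; S10-q>S14; S11-p>S7; S11-q>S8; S12-p>S9; S12-q>S10; S13-p>S11; S13-q>S12; S14-p>S13; S14-q>S14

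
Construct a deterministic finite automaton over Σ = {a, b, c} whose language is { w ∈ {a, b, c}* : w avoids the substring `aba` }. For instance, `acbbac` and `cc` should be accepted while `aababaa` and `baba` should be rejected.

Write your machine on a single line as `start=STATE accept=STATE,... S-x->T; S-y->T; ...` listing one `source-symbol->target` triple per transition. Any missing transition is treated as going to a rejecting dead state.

start=q0; accept=q0,q1,q2; q0-a->q1; q0-b->q0; q0-c->q0; q1-a->q1; q1-b->q2; q1-c->q0; q2-a->q3; q2-b->q0; q2-c->q0; q3-a->q3; q3-b->q3; q3-c->q3

This is the complement of 'contains `aba`'. Use the same substring-matching states — q0 through q3 holding how much of `aba` has just been matched — but flip the accepting set: everything except the trap q3 accepts.
        a   b   c  
>* q0   q1  q0  q0 
 * q1   q1  q2  q0 
 * q2   q3  q0  q0 
   q3   q3  q3  q3 
(> = start, * = accepting)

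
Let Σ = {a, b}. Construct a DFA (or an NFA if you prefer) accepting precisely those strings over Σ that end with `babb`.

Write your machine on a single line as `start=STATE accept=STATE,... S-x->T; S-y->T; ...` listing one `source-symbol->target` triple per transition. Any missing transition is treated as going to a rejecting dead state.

start=S0; accept=S4; S0-a->S0; S0-b->S1; S1-a->S2; S1-b->S1; S2-a->S0; S2-b->S3; S3-a->S2; S3-b->S4; S4-a->S2; S4-b->S1

Let each state record the length of the longest suffix of the input read so far that is also a prefix of `babb`. S1 means the last symbol is `b`; S2 means the last 2 symbols are `ba`; S3 means the last 3 symbols are `bab`; S4 means the last 4 symbols are `babb`. Accept only at S4, where the string currently ends in `babb`.
5 states suffice.
        a   b  
>  S0   S0  S1 
   S1   S2  S1 
   S2   S0  S3 
   S3   S2  S4 
 * S4   S2  S1 
(> = start, * = accepting)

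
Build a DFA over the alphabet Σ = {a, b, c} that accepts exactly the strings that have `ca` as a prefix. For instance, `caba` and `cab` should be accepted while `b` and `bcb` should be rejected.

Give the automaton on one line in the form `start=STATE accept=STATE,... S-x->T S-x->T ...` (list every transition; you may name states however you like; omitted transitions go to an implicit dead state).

start=q0 accept=q2 q0-a->q3 q0-b->q3 q0-c->q1 q1-a->q2 q1-b->q3 q1-c->q3 q2-a->q2 q2-b->q2 q2-c->q2 q3-a->q3 q3-b->q3 q3-c->q3

Check the first 2 symbols one by one: q0 through q1 record how many have matched `ca` so far; any wrong symbol goes to the dead state q3. After all 2 match we enter the accepting sink q2.
A 4-state machine:
        a   b   c  
>  q0   q3  q3  q1 
   q1   q2  q3  q3 
 * q2   q2  q2  q2 
   q3   q3  q3  q3 
(> = start, * = accepting)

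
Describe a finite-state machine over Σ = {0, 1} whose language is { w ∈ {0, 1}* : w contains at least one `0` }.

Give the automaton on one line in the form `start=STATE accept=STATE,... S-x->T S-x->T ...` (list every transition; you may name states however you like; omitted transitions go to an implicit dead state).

start=A accept=B,C A-0->B A-1->A B-0->C B-1->B C-0->C C-1->C

Only the number of `0`s matters, and only up to 2. Make a chain A → B → C advanced by each `0` (with C absorbing); every other symbol self-loops. The accepting set is {B, C}.
3 states suffice.
       0  1 
>  A   B  A 
 * B   C  B 
 * C   C  C 
(> = start, * = accepting)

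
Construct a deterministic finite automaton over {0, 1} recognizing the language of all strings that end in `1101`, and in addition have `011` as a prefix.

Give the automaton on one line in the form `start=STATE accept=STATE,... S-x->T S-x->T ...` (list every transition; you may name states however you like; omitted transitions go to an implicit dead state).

Run two small machines in parallel and take their product. One (5 states) tracks how much of the suffix `1101` has currently been matched; the other (5 states) tracks whether the input so far still matches the prefix `011`. Each combined state is a pair, one component from each; accept when both components accept. Equivalent product states are then merged.
9 states suffice.
        0   1  
>  S0   S1  S2 
   S1   S2  S3 
   S2   S2  S2 
   S3   S2  S4 
   S4   S5  S4 
   S5   S6  S7 
   S6   S6  S8 
 * S7   S6  S4 
   S8   S6  S4 
(> = start, * = accepting)

start=S0 accept=S7 S0-0->S1 S0-1->S2 S1-0->S2 S1-1->S3 S2-0->S2 S2-1->S2 S3-0->S2 S3-1->S4 S4-0->S5 S4-1->S4 S5-0->S6 S5-1->S7 S6-0->S6 S6-1->S8 S7-0->S6 S7-1->S4 S8-0->S6 S8-1->S4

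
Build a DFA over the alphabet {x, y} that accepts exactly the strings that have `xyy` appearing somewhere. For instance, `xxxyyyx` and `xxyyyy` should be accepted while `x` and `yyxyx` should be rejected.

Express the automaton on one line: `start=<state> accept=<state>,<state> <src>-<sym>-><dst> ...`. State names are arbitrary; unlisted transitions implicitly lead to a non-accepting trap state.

States S0..S2 record the length of the longest prefix of `xyy` that matches the current input suffix. Reaching S3 means `xyy` has been seen, and we stay there forever. Accept from S3.
        x   y  
>  S0   S1  S0 
   S1   S1  S2 
   S2   S1  S3 
 * S3   S3  S3 
(> = start, * = accepting)

start=S0 accept=S3 S0-x->S1 S0-y->S0 S1-x->S1 S1-y->S2 S2-x->S1 S2-y->S3 S3-x->S3 S3-y->S3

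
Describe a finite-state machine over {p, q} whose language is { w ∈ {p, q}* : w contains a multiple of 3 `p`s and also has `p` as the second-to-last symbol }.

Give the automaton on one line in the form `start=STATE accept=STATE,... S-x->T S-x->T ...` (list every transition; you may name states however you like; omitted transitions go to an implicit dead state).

start=A accept=D,F A-p->B A-q->A B-p->C B-q->B C-p->D C-q->E D-p->B D-q->F E-p->G E-q->E F-p->B F-q->A G-p->B G-q->F

Handle the two conditions separately and then intersect. The first has 3 states tracking the count of `p`s modulo 3; the second has 7 states tracking the last 2 symbols read. A product state is a pair (one from each), accepting exactly when both do. Minimizing collapses redundant product states.
       p  q 
>  A   B  A 
   B   C  B 
   C   D  E 
 * D   B  F 
   E   G  E 
 * F   B  A 
   G   B  F 
(> = start, * = accepting)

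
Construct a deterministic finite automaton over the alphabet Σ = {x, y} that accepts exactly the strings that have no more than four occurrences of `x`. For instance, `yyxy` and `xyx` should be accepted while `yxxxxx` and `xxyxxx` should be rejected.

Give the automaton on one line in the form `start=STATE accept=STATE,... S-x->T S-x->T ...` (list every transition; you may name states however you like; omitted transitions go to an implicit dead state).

start=q0 accept=q0,q1,q2,q3,q4 q0-x->q1 q0-y->q0 q1-x->q2 q1-y->q1 q2-x->q3 q2-y->q2 q3-x->q4 q3-y->q3 q4-x->q5 q4-y->q4 q5-x->q5 q5-y->q5

Only the number of `x`s matters, and only up to 5. Make a chain q0 → q1 → q2 → q3 → q4 → q5 advanced by each `x` (with q5 absorbing); every other symbol self-loops. The accepting set is {q0, q1, q2, q3, q4}.
A 6-state machine:
        x   y  
>* q0   q1  q0 
 * q1   q2  q1 
 * q2   q3  q2 
 * q3   q4  q3 
 * q4   q5  q4 
   q5   q5  q5 
(> = start, * = accepting)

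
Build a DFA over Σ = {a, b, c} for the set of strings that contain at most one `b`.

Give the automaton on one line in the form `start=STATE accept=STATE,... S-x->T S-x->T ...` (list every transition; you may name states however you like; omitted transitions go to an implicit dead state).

start=s0 accept=s0,s1 s0-a->s0 s0-b->s1 s0-c->s0 s1-a->s1 s1-b->s2 s1-c->s1 s2-a->s2 s2-b->s2 s2-c->s2

Only the number of `b`s matters, and only up to 2. Make a chain s0 → s1 → s2 advanced by each `b` (with s2 absorbing); every other symbol self-loops. The accepting set is {s0, s1}.
A 3-state machine:
        a   b   c  
>* s0   s0  s1  s0 
 * s1   s1  s2  s1 
   s2   s2  s2  s2 
(> = start, * = accepting)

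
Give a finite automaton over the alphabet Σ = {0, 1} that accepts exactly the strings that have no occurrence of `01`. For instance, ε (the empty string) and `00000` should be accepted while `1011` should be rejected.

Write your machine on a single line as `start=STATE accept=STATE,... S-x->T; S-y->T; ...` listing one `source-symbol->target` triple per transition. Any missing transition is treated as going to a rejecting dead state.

This is the complement of 'contains `01`'. Use the same substring-matching states — A through C holding how much of `01` has just been matched — but flip the accepting set: everything except the trap C accepts.
With 3 states:
       0  1 
>* A   B  A 
 * B   B  C 
   C   C  C 
(> = start, * = accepting)

start=A; accept=A,B; A-0->B; A-1->A; B-0->B; B-1->C; C-0->C; C-1->C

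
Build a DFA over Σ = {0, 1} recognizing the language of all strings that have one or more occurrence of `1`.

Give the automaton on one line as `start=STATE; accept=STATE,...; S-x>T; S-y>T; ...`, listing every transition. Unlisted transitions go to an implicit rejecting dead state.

start=q0; accept=q1,q2; q0-0>q0; q0-1>q1; q1-0>q1; q1-1>q2; q2-0>q2; q2-1>q2

Count `1`s, saturating at 2: state q0 means no `1` yet, q1 means one `1` seen, q2 means more than one. Each `1` increments (capped at q2); other symbols loop. Accept from {q1, q2}.
A 3-state machine:
        0   1  
>  q0   q0  q1 
 * q1   q1  q2 
 * q2   q2  q2 
(> = start, * = accepting)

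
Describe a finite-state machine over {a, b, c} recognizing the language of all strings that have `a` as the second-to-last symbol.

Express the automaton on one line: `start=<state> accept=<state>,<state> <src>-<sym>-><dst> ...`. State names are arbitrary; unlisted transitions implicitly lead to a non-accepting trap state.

Because acceptance depends on a position counted from the end, the machine has to buffer the most recent 2 symbols. Make each state the string of the last up-to-2 symbols read; on input `x` shift the window left and append `x`. Accept when the buffered window has length 2 and begins with `a`.
          a    b    c  
>  s0     s1   s2   s3 
   s1     s4   s5   s6 
   s2     s7   s8   s9 
   s3    s10  s11  s12 
 * s4     s4   s5   s6 
 * s5     s7   s8   s9 
 * s6    s10  s11  s12 
   s7     s4   s5   s6 
   s8     s7   s8   s9 
   s9    s10  s11  s12 
   s10    s4   s5   s6 
   s11    s7   s8   s9 
   s12   s10  s11  s12 
(> = start, * = accepting)

start=s0 accept=s4,s5,s6 s0-a->s1 s0-b->s2 s0-c->s3 s1-a->s4 s1-b->s5 s1-c->s6 s2-a->s7 s2-b->s8 s2-c->s9 s3-a->s10 s3-b->s11 s3-c->s12 s4-a->s4 s4-b->s5 s4-c->s6 s5-a->s7 s5-b->s8 s5-c->s9 s6-a->s10 s6-b->s11 s6-c->s12 s7-a->s4 s7-b->s5 s7-c->s6 s8-a->s7 s8-b->s8 s8-c->s9 s9-a->s10 s9-b->s11 s9-c->s12 s10-a->s4 s10-b->s5 s10-c->s6 s11-a->s7 s11-b->s8 s11-c->s9 s12-a->s10 s12-b->s11 s12-c->s12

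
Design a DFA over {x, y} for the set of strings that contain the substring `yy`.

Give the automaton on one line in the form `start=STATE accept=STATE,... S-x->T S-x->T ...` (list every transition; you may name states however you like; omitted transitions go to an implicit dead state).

start=A accept=C A-x->A A-y->B B-x->A B-y->C C-x->C C-y->C

Track how much of `yy` has been matched so far: state A is no progress, C is the absorbing accept state reached once `yy` has occurred. Intermediate states record partial matches; on a mismatch, fall back to the longest reusable overlap.
       x  y 
>  A   A  B 
   B   A  C 
 * C   C  C 
(> = start, * = accepting)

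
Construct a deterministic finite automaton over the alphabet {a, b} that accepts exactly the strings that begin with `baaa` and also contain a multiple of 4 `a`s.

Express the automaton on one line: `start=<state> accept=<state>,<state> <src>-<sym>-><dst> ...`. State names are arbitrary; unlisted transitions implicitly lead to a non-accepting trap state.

Run two small machines in parallel and take their product. One (6 states) tracks whether the input so far still matches the prefix `baaa`; the other (4 states) tracks the count of `a`s modulo 4. Each combined state is a pair, one component from each; accept when both components accept. After merging equivalent states the machine shrinks.
With 9 states:
        a   b  
>  q0   q1  q2 
   q1   q1  q1 
   q2   q3  q1 
   q3   q4  q1 
   q4   q5  q1 
   q5   q6  q5 
 * q6   q7  q6 
   q7   q8  q7 
   q8   q5  q8 
(> = start, * = accepting)

start=q0 accept=q6 q0-a->q1 q0-b->q2 q1-a->q1 q1-b->q1 q2-a->q3 q2-b->q1 q3-a->q4 q3-b->q1 q4-a->q5 q4-b->q1 q5-a->q6 q5-b->q5 q6-a->q7 q6-b->q6 q7-a->q8 q7-b->q7 q8-a->q5 q8-b->q8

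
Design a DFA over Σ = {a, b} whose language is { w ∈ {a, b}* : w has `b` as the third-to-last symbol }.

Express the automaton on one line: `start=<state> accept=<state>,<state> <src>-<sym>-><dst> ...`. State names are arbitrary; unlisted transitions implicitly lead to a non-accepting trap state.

start=s0 accept=s11,s12,s13,s14 s0-a->s1 s0-b->s2 s1-a->s3 s1-b->s4 s2-a->s5 s2-b->s6 s3-a->s7 s3-b->s8 s4-a->s9 s4-b->s10 s5-a->s11 s5-b->s12 s6-a->s13 s6-b->s14 s7-a->s7 s7-b->s8 s8-a->s9 s8-b->s10 s9-a->s11 s9-b->s12 s10-a->s13 s10-b->s14 s11-a->s7 s11-b->s8 s12-a->s9 s12-b->s10 s13-a->s11 s13-b->s12 s14-a->s13 s14-b->s14

A DFA must remember the last 3 symbols (since which symbol is third-to-last isn't known until the input ends). Use one state per possible window of the last ≤3 symbols; accept from those whose window starts with `b`.
          a    b  
>  s0     s1   s2 
   s1     s3   s4 
   s2     s5   s6 
   s3     s7   s8 
   s4     s9  s10 
   s5    s11  s12 
   s6    s13  s14 
   s7     s7   s8 
   s8     s9  s10 
   s9    s11  s12 
   s10   s13  s14 
 * s11    s7   s8 
 * s12    s9  s10 
 * s13   s11  s12 
 * s14   s13  s14 
(> = start, * = accepting)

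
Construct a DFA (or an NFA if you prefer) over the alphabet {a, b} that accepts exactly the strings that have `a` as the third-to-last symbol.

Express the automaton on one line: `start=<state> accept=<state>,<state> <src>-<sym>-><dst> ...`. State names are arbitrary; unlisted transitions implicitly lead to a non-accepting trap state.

Because acceptance depends on a position counted from the end, the machine has to buffer the most recent 3 symbols. Make each state the string of the last up-to-3 symbols read; on input `x` shift the window left and append `x`. Accept when the buffered window has length 3 and begins with `a`.
With 15 states:
          a    b  
>  q0     q1   q2 
   q1     q3   q4 
   q2     q5   q6 
   q3     q7   q8 
   q4     q9  q10 
   q5    q11  q12 
   q6    q13  q14 
 * q7     q7   q8 
 * q8     q9  q10 
 * q9    q11  q12 
 * q10   q13  q14 
   q11    q7   q8 
   q12    q9  q10 
   q13   q11  q12 
   q14   q13  q14 
(> = start, * = accepting)

start=q0 accept=q7,q8,q9,q10 q0-a->q1 q0-b->q2 q1-a->q3 q1-b->q4 q2-a->q5 q2-b->q6 q3-a->q7 q3-b->q8 q4-a->q9 q4-b->q10 q5-a->q11 q5-b->q12 q6-a->q13 q6-b->q14 q7-a->q7 q7-b->q8 q8-a->q9 q8-b->q10 q9-a->q11 q9-b->q12 q10-a->q13 q10-b->q14 q11-a->q7 q11-b->q8 q12-a->q9 q12-b->q10 q13-a->q11 q13-b->q12 q14-a->q13 q14-b->q14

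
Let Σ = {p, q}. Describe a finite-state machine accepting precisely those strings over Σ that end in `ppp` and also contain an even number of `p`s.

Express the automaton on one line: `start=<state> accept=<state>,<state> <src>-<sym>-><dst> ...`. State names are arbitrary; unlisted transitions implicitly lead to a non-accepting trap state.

start=s0 accept=s4 s0-p->s1 s0-q->s0 s1-p->s2 s1-q->s1 s2-p->s3 s2-q->s0 s3-p->s4 s3-q->s1 s4-p->s3 s4-q->s0

Run two small machines in parallel and take their product. The first has 4 states tracking how much of the suffix `ppp` has currently been matched; the second has 2 states tracking the count of `p`s modulo 2. A product state is a pair (one from each), accepting exactly when both do. After merging equivalent states the machine shrinks.
A 5-state machine:
        p   q  
>  s0   s1  s0 
   s1   s2  s1 
   s2   s3  s0 
   s3   s4  s1 
 * s4   s3  s0 
(> = start, * = accepting)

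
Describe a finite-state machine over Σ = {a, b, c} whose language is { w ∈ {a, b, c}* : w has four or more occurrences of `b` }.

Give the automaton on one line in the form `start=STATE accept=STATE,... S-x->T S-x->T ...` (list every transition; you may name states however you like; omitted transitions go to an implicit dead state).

start=q0 accept=q4,q5 q0-a->q0 q0-b->q1 q0-c->q0 q1-a->q1 q1-b->q2 q1-c->q1 q2-a->q2 q2-b->q3 q2-c->q2 q3-a->q3 q3-b->q4 q3-c->q3 q4-a->q4 q4-b->q5 q4-c->q4 q5-a->q5 q5-b->q5 q5-c->q5

Only the number of `b`s matters, and only up to 5. Make a chain q0 → q1 → q2 → q3 → q4 → q5 advanced by each `b` (with q5 absorbing); every other symbol self-loops. The accepting set is {q4, q5}.
A 6-state machine:
        a   b   c  
>  q0   q0  q1  q0 
   q1   q1  q2  q1 
   q2   q2  q3  q2 
   q3   q3  q4  q3 
 * q4   q4  q5  q4 
 * q5   q5  q5  q5 
(> = start, * = accepting)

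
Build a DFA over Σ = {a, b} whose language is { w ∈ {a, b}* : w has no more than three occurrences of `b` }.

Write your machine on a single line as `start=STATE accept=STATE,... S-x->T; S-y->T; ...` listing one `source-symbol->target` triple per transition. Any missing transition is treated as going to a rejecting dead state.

start=q0; accept=q0,q1,q2,q3; q0-a->q0; q0-b->q1; q1-a->q1; q1-b->q2; q2-a->q2; q2-b->q3; q3-a->q3; q3-b->q4; q4-a->q4; q4-b->q4

Count `b`s, saturating at 4: states q0 through q3 mean 0 through 3 `b`s seen; q4 means more than 3. Each `b` increments (capped at q4); other symbols loop. Accept from {q0, q1, q2, q3}.
        a   b  
>* q0   q0  q1 
 * q1   q1  q2 
 * q2   q2  q3 
 * q3   q3  q4 
   q4   q4  q4 
(> = start, * = accepting)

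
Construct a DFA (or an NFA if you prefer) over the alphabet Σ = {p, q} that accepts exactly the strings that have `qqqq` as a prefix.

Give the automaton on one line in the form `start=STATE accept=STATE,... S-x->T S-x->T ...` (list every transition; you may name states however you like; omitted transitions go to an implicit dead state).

Check the first 4 symbols one by one: s0 through s3 record how many have matched `qqqq` so far; any wrong symbol goes to the dead state s5. After all 4 match we enter the accepting sink s4.
6 states suffice.
        p   q  
>  s0   s5  s1 
   s1   s5  s2 
   s2   s5  s3 
   s3   s5  s4 
 * s4   s4  s4 
   s5   s5  s5 
(> = start, * = accepting)

start=s0 accept=s4 s0-p->s5 s0-q->s1 s1-p->s5 s1-q->s2 s2-p->s5 s2-q->s3 s3-p->s5 s3-q->s4 s4-p->s4 s4-q->s4 s5-p->s5 s5-q->s5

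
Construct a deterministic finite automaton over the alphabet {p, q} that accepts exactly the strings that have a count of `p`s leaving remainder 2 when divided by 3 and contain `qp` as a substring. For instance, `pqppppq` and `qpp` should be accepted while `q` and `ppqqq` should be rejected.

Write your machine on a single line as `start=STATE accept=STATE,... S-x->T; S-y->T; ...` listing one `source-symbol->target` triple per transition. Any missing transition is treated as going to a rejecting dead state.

Handle the two conditions separately and then intersect. The first has 3 states tracking the count of `p`s modulo 3; the second has 3 states tracking whether and how much of `qp` has been seen. A product state is a pair (one from each), accepting exactly when both do. Minimizing collapses redundant product states.
7 states suffice.
        p   q  
>  S0   S1  S2 
   S1   S3  S4 
   S2   S4  S2 
   S3   S0  S5 
   S4   S6  S4 
   S5   S2  S5 
 * S6   S2  S6 
(> = start, * = accepting)

start=S0; accept=S6; S0-p->S1; S0-q->S2; S1-p->S3; S1-q->S4; S2-p->S4; S2-q->S2; S3-p->S0; S3-q->S5; S4-p->S6; S4-q->S4; S5-p->S2; S5-q->S5; S6-p->S2; S6-q->S6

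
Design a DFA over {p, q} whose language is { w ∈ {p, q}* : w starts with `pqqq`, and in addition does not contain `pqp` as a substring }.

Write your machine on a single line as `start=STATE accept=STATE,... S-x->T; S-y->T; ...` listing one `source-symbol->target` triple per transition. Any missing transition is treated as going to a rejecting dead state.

Handle the two conditions separately and then intersect. One (6 states) tracks whether the input so far still matches the prefix `pqqq`; the other (4 states) tracks partial matches of the forbidden pattern `pqp`. Each combined state is a pair, one component from each; accept when both components accept. Minimizing collapses redundant product states.
With 8 states:
        p   q  
>  S0   S1  S2 
   S1   S2  S3 
   S2   S2  S2 
   S3   S2  S4 
   S4   S2  S5 
 * S5   S6  S5 
 * S6   S6  S7 
 * S7   S2  S5 
(> = start, * = accepting)

start=S0; accept=S5,S6,S7; S0-p->S1; S0-q->S2; S1-p->S2; S1-q->S3; S2-p->S2; S2-q->S2; S3-p->S2; S3-q->S4; S4-p->S2; S4-q->S5; S5-p->S6; S5-q->S5; S6-p->S6; S6-q->S7; S7-p->S2; S7-q->S5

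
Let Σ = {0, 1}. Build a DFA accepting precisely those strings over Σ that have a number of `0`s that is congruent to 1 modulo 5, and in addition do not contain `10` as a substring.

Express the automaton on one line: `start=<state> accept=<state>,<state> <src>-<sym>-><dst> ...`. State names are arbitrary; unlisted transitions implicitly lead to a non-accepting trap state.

start=S0 accept=S1,S4 S0-0->S1 S0-1->S2 S1-0->S3 S1-1->S4 S2-0->S2 S2-1->S2 S3-0->S5 S3-1->S2 S4-0->S2 S4-1->S4 S5-0->S6 S5-1->S2 S6-0->S0 S6-1->S2

Handle the two conditions separately and then intersect. The first has 5 states tracking the count of `0`s modulo 5; the second has 3 states tracking partial matches of the forbidden pattern `10`. A product state is a pair (one from each), accepting exactly when both do. Equivalent product states are then merged.
A 7-state machine:
        0   1  
>  S0   S1  S2 
 * S1   S3  S4 
   S2   S2  S2 
   S3   S5  S2 
 * S4   S2  S4 
   S5   S6  S2 
   S6   S0  S2 
(> = start, * = accepting)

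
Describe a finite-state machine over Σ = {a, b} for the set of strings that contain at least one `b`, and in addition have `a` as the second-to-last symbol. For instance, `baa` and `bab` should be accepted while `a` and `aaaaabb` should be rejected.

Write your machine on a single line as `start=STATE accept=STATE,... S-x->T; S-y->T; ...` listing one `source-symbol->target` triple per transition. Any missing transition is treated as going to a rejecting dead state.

start=S0; accept=S3,S5; S0-a->S1; S0-b->S2; S1-a->S1; S1-b->S3; S2-a->S4; S2-b->S2; S3-a->S4; S3-b->S2; S4-a->S5; S4-b->S3; S5-a->S5; S5-b->S3

Run two small machines in parallel and take their product. One (3 states) tracks the count of `b`s, saturating at 2; the other (7 states) tracks the last 2 symbols read. Each combined state is a pair, one component from each; accept when both components accept. Equivalent product states are then merged.
6 states suffice.
        a   b  
>  S0   S1  S2 
   S1   S1  S3 
   S2   S4  S2 
 * S3   S4  S2 
   S4   S5  S3 
 * S5   S5  S3 
(> = start, * = accepting)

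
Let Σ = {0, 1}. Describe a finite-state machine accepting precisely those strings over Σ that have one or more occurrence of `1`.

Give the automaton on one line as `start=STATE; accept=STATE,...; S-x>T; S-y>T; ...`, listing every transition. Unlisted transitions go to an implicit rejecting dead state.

Count `1`s, saturating at 2: state q0 means no `1` yet, q1 means one `1` seen, q2 means more than one. Each `1` increments (capped at q2); other symbols loop. Accept from {q1, q2}.
A 3-state machine:
        0   1  
>  q0   q0  q1 
 * q1   q1  q2 
 * q2   q2  q2 
(> = start, * = accepting)

start=q0; accept=q1,q2; q0-0>q0; q0-1>q1; q1-0>q1; q1-1>q2; q2-0>q2; q2-1>q2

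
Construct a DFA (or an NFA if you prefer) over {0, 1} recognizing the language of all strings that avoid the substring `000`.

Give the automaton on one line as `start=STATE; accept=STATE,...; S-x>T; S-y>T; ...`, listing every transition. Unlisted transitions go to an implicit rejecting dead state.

This is the complement of 'contains `000`'. Use the same substring-matching states — q0 through q3 holding how much of `000` has just been matched — but flip the accepting set: everything except the trap q3 accepts.
A 4-state machine:
        0   1  
>* q0   q1  q0 
 * q1   q2  q0 
 * q2   q3  q0 
   q3   q3  q3 
(> = start, * = accepting)

start=q0; accept=q0,q1,q2; q0-0>q1; q0-1>q0; q1-0>q2; q1-1>q0; q2-0>q3; q2-1>q0; q3-0>q3; q3-1>q3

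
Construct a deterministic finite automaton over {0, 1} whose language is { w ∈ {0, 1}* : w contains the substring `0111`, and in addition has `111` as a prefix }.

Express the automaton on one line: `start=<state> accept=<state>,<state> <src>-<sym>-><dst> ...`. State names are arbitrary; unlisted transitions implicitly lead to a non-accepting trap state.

Build one automaton per condition and run them in lockstep. One (5 states) tracks whether and how much of `0111` has been seen; the other (5 states) tracks whether the input so far still matches the prefix `111`. Each combined state is a pair, one component from each; accept when both components accept.
12 states suffice.
       0  1 
>  A   B  C 
   B   B  D 
   C   B  E 
   D   B  F 
   E   B  G 
   F   B  H 
   G   I  G 
   H   H  H 
   I   I  J 
   J   I  K 
   K   I  L 
 * L   L  L 
(> = start, * = accepting)

start=A accept=L A-0->B A-1->C B-0->B B-1->D C-0->B C-1->E D-0->B D-1->F E-0->B E-1->G F-0->B F-1->H G-0->I G-1->G H-0->H H-1->H I-0->I I-1->J J-0->I J-1->K K-0->I K-1->L L-0->L L-1->L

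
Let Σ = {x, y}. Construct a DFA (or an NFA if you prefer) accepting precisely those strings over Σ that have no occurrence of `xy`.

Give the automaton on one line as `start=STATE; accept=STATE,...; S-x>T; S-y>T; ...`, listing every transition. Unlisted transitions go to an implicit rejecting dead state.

start=s0; accept=s0,s1; s0-x>s1; s0-y>s0; s1-x>s1; s1-y>s2; s2-x>s2; s2-y>s2

Track partial matches of the forbidden pattern `xy`. State s2 is a dead state reached once `xy` has occurred; every other state accepts. s0 means no part of `xy` is currently matched.
With 3 states:
        x   y  
>* s0   s1  s0 
 * s1   s1  s2 
   s2   s2  s2 
(> = start, * = accepting)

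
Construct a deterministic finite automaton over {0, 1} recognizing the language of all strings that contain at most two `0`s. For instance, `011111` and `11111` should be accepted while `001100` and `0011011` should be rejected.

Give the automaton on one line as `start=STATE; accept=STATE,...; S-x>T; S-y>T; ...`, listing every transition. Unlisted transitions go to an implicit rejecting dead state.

start=q0; accept=q0,q1,q2; q0-0>q1; q0-1>q0; q1-0>q2; q1-1>q1; q2-0>q3; q2-1>q2; q3-0>q3; q3-1>q3

Count `0`s, saturating at 3: states q0 through q2 mean 0 through 2 `0`s seen; q3 means more than 2. Each `0` increments (capped at q3); other symbols loop. Accept from {q0, q1, q2}.
A 4-state machine:
        0   1  
>* q0   q1  q0 
 * q1   q2  q1 
 * q2   q3  q2 
   q3   q3  q3 
(> = start, * = accepting)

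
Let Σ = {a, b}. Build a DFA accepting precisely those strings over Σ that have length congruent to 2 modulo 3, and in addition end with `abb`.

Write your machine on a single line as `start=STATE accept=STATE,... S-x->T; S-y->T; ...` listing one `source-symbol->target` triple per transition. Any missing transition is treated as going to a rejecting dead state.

Build one automaton per condition and run them in lockstep. One (3 states) tracks the input length modulo 3; the other (4 states) tracks how much of the suffix `abb` has currently been matched. Each combined state is a pair, one component from each; accept when both components accept.
12 states suffice.
          a    b  
>  S0     S1   S2 
   S1     S3   S4 
   S2     S3   S5 
   S3     S6   S7 
   S4     S6   S8 
   S5     S6   S0 
   S6     S1   S9 
   S7     S1  S10 
   S8     S1   S2 
   S9     S3  S11 
   S10    S3   S5 
 * S11    S6   S0 
(> = start, * = accepting)

start=S0; accept=S11; S0-a->S1; S0-b->S2; S1-a->S3; S1-b->S4; S2-a->S3; S2-b->S5; S3-a->S6; S3-b->S7; S4-a->S6; S4-b->S8; S5-a->S6; S5-b->S0; S6-a->S1; S6-b->S9; S7-a->S1; S7-b->S10; S8-a->S1; S8-b->S2; S9-a->S3; S9-b->S11; S10-a->S3; S10-b->S5; S11-a->S6; S11-b->S0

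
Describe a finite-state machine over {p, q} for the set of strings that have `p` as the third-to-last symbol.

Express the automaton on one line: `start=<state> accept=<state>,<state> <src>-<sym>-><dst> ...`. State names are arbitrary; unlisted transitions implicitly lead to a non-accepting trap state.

start=s0 accept=s7,s8,s9,s10 s0-p->s1 s0-q->s2 s1-p->s3 s1-q->s4 s2-p->s5 s2-q->s6 s3-p->s7 s3-q->s8 s4-p->s9 s4-q->s10 s5-p->s11 s5-q->s12 s6-p->s13 s6-q->s14 s7-p->s7 s7-q->s8 s8-p->s9 s8-q->s10 s9-p->s11 s9-q->s12 s10-p->s13 s10-q->s14 s11-p->s7 s11-q->s8 s12-p->s9 s12-q->s10 s13-p->s11 s13-q->s12 s14-p->s13 s14-q->s14

Because acceptance depends on a position counted from the end, the machine has to buffer the most recent 3 symbols. Make each state the string of the last up-to-3 symbols read; on input `x` shift the window left and append `x`. Accept when the buffered window has length 3 and begins with `p`.
          p    q  
>  s0     s1   s2 
   s1     s3   s4 
   s2     s5   s6 
   s3     s7   s8 
   s4     s9  s10 
   s5    s11  s12 
   s6    s13  s14 
 * s7     s7   s8 
 * s8     s9  s10 
 * s9    s11  s12 
 * s10   s13  s14 
   s11    s7   s8 
   s12    s9  s10 
   s13   s11  s12 
   s14   s13  s14 
(> = start, * = accepting)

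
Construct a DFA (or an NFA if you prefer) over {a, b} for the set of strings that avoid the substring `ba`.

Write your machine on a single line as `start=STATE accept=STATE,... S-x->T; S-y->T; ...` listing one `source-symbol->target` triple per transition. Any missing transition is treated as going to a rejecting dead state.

start=S0; accept=S0,S1; S0-a->S0; S0-b->S1; S1-a->S2; S1-b->S1; S2-a->S2; S2-b->S2

Track partial matches of the forbidden pattern `ba`. State S2 is a dead state reached once `ba` has occurred; every other state accepts. S0 means no part of `ba` is currently matched.
A 3-state machine:
        a   b  
>* S0   S0  S1 
 * S1   S2  S1 
   S2   S2  S2 
(> = start, * = accepting)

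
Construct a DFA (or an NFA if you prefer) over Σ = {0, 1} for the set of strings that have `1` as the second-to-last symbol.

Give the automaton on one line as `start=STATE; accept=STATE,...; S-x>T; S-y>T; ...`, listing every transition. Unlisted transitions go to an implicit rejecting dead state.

start=q0; accept=q5,q6; q0-0>q1; q0-1>q2; q1-0>q3; q1-1>q4; q2-0>q5; q2-1>q6; q3-0>q3; q3-1>q4; q4-0>q5; q4-1>q6; q5-0>q3; q5-1>q4; q6-0>q5; q6-1>q6

Because acceptance depends on a position counted from the end, the machine has to buffer the most recent 2 symbols. Make each state the string of the last up-to-2 symbols read; on input `x` shift the window left and append `x`. Accept when the buffered window has length 2 and begins with `1`.
7 states suffice.
        0   1  
>  q0   q1  q2 
   q1   q3  q4 
   q2   q5  q6 
   q3   q3  q4 
   q4   q5  q6 
 * q5   q3  q4 
 * q6   q5  q6 
(> = start, * = accepting)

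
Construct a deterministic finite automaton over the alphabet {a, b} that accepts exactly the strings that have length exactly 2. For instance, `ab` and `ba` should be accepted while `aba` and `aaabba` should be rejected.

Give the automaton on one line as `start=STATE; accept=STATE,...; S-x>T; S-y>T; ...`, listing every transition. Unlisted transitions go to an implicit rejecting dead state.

start=s0; accept=s2; s0-a>s1; s0-b>s1; s1-a>s2; s1-b>s2; s2-a>s3; s2-b>s3; s3-a>s3; s3-b>s3

Count input length up to 3: every symbol moves from s0 toward s3, which means 'more than 2' and absorbs. Accept from {s2}.
With 4 states:
        a   b  
>  s0   s1  s1 
   s1   s2  s2 
 * s2   s3  s3 
   s3   s3  s3 
(> = start, * = accepting)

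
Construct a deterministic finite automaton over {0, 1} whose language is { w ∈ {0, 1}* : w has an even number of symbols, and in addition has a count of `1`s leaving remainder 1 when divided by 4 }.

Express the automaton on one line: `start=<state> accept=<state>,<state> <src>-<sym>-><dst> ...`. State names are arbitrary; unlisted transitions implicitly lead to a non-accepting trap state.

start=s0 accept=s3 s0-0->s1 s0-1->s2 s1-0->s0 s1-1->s3 s2-0->s3 s2-1->s4 s3-0->s2 s3-1->s5 s4-0->s5 s4-1->s6 s5-0->s4 s5-1->s7 s6-0->s7 s6-1->s0 s7-0->s6 s7-1->s1

Handle the two conditions separately and then intersect. One (2 states) tracks the input length modulo 2; the other (4 states) tracks the count of `1`s modulo 4. Each combined state is a pair, one component from each; accept when both components accept.
8 states suffice.
        0   1  
>  s0   s1  s2 
   s1   s0  s3 
   s2   s3  s4 
 * s3   s2  s5 
   s4   s5  s6 
   s5   s4  s7 
   s6   s7  s0 
   s7   s6  s1 
(> = start, * = accepting)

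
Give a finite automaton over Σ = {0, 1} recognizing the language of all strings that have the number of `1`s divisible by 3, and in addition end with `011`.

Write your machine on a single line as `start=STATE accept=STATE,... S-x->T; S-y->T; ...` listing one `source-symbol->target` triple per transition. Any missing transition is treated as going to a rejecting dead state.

Handle the two conditions separately and then intersect. The first has 3 states tracking the count of `1`s modulo 3; the second has 4 states tracking how much of the suffix `011` has currently been matched. A product state is a pair (one from each), accepting exactly when both do.
A 12-state machine:
          0    1  
>  s0     s1   s2 
   s1     s1   s3 
   s2     s4   s5 
   s3     s4   s6 
   s4     s4   s7 
   s5     s8   s0 
   s6     s8   s0 
   s7     s8   s9 
   s8     s8  s10 
 * s9     s1   s2 
   s10    s1  s11 
   s11    s4   s5 
(> = start, * = accepting)

start=s0; accept=s9; s0-0->s1; s0-1->s2; s1-0->s1; s1-1->s3; s2-0->s4; s2-1->s5; s3-0->s4; s3-1->s6; s4-0->s4; s4-1->s7; s5-0->s8; s5-1->s0; s6-0->s8; s6-1->s0; s7-0->s8; s7-1->s9; s8-0->s8; s8-1->s10; s9-0->s1; s9-1->s2; s10-0->s1; s10-1->s11; s11-0->s4; s11-1->s5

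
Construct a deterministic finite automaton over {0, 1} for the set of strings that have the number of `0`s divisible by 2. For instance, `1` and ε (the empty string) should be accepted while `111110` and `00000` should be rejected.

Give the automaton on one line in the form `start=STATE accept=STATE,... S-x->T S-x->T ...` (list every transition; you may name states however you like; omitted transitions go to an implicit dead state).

Keep the running count of `0`s modulo 2: each `0` advances along the cycle s0 → s1 → s0 while other symbols loop. Accept at s0.
A 2-state machine:
        0   1  
>* s0   s1  s0 
   s1   s0  s1 
(> = start, * = accepting)

start=s0 accept=s0 s0-0->s1 s0-1->s0 s1-0->s0 s1-1->s1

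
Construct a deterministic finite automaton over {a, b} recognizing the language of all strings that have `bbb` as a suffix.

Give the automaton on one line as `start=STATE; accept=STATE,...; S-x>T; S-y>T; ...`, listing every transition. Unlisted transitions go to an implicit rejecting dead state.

Remember how much of `bbb` the current input suffix matches. State s0 means no match yet; s1 means the last symbol is `b`; s2 means the last 2 symbols are `bb`; s3 means the last 3 symbols are `bbb`. Only s3 accepts. On a mismatch, fall back to the longest proper suffix that is still a prefix of `bbb`.
A 4-state machine:
        a   b  
>  s0   s0  s1 
   s1   s0  s2 
   s2   s0  s3 
 * s3   s0  s3 
(> = start, * = accepting)

start=s0; accept=s3; s0-a>s0; s0-b>s1; s1-a>s0; s1-b>s2; s2-a>s0; s2-b>s3; s3-a>s0; s3-b>s3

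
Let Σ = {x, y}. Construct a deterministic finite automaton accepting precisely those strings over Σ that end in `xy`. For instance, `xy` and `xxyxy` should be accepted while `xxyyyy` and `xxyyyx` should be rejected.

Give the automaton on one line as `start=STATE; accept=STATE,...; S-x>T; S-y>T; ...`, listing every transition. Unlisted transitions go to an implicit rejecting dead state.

start=q0; accept=q2; q0-x>q1; q0-y>q0; q1-x>q1; q1-y>q2; q2-x>q1; q2-y>q0

Let each state record the length of the longest suffix of the input read so far that is also a prefix of `xy`. q1 means the last symbol is `x`; q2 means the last 2 symbols are `xy`. Accept only at q2, where the string currently ends in `xy`.
With 3 states:
        x   y  
>  q0   q1  q0 
   q1   q1  q2 
 * q2   q1  q0 
(> = start, * = accepting)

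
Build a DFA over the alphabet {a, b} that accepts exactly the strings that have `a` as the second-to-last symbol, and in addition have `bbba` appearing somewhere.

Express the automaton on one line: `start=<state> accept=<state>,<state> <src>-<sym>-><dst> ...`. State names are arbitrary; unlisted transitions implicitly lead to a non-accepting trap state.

Run two small machines in parallel and take their product. The first has 7 states tracking the last 2 symbols read; the second has 5 states tracking whether and how much of `bbba` has been seen. A product state is a pair (one from each), accepting exactly when both do.
With 12 states:
          a    b  
>  q0     q1   q2 
   q1     q3   q4 
   q2     q5   q6 
   q3     q3   q4 
   q4     q5   q6 
   q5     q3   q4 
   q6     q5   q7 
   q7     q8   q7 
   q8     q9  q10 
 * q9     q9  q10 
 * q10    q8  q11 
   q11    q8  q11 
(> = start, * = accepting)

start=q0 accept=q9,q10 q0-a->q1 q0-b->q2 q1-a->q3 q1-b->q4 q2-a->q5 q2-b->q6 q3-a->q3 q3-b->q4 q4-a->q5 q4-b->q6 q5-a->q3 q5-b->q4 q6-a->q5 q6-b->q7 q7-a->q8 q7-b->q7 q8-a->q9 q8-b->q10 q9-a->q9 q9-b->q10 q10-a->q8 q10-b->q11 q11-a->q8 q11-b->q11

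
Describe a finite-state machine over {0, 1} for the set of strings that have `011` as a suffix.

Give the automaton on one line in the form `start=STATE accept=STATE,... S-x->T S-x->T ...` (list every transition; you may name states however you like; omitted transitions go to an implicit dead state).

Let each state record the length of the longest suffix of the input read so far that is also a prefix of `011`. S1 means the last symbol is `0`; S2 means the last 2 symbols are `01`; S3 means the last 3 symbols are `011`. Accept only at S3, where the string currently ends in `011`.
A 4-state machine:
        0   1  
>  S0   S1  S0 
   S1   S1  S2 
   S2   S1  S3 
 * S3   S1  S0 
(> = start, * = accepting)

start=S0 accept=S3 S0-0->S1 S0-1->S0 S1-0->S1 S1-1->S2 S2-0->S1 S2-1->S3 S3-0->S1 S3-1->S0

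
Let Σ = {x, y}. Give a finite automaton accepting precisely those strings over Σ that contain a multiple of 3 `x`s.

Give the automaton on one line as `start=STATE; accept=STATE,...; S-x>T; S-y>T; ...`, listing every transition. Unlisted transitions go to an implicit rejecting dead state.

The only thing that matters is how many `x`s have appeared, reduced mod 3. Use one state per residue: s0 for 0, …, s2 for 2. Reading `x` moves to the next residue; anything else stays put. s0 is accepting.
A 3-state machine:
        x   y  
>* s0   s1  s0 
   s1   s2  s1 
   s2   s0  s2 
(> = start, * = accepting)

start=s0; accept=s0; s0-x>s1; s0-y>s0; s1-x>s2; s1-y>s1; s2-x>s0; s2-y>s2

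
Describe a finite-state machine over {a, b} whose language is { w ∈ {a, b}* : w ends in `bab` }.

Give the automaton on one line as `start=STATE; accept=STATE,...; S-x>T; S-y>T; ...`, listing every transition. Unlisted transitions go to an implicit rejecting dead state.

start=q0; accept=q3; q0-a>q0; q0-b>q1; q1-a>q2; q1-b>q1; q2-a>q0; q2-b>q3; q3-a>q2; q3-b>q1

Remember how much of `bab` the current input suffix matches. State q0 means no match yet; q1 means the last symbol is `b`; q2 means the last 2 symbols are `ba`; q3 means the last 3 symbols are `bab`. Only q3 accepts. On a mismatch, fall back to the longest proper suffix that is still a prefix of `bab`.
A 4-state machine:
        a   b  
>  q0   q0  q1 
   q1   q2  q1 
   q2   q0  q3 
 * q3   q2  q1 
(> = start, * = accepting)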